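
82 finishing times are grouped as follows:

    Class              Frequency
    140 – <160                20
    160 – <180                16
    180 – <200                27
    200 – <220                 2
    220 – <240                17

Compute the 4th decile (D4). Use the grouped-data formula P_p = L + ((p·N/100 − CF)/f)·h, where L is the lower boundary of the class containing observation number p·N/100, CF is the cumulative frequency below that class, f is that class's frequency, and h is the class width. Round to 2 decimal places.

N = 82; target position k = 40/100 · 82 = 32.8.
Cumulative frequencies: 20, 36, 63, 65, 82.
Observation 32.8 falls in the class 160 – <180.
L = 160, CF = 20, f = 16, h = 20.
P40 = 160 + ((32.8 − 20)/16)·20 = 160 + 16 = 176.

176.00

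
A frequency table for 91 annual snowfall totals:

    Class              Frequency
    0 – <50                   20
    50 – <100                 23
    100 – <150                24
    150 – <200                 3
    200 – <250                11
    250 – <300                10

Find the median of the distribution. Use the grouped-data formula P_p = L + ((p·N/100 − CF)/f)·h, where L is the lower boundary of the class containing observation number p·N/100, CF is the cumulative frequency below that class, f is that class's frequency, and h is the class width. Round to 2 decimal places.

105.21

N = 91; target position k = 50/100 · 91 = 45.5.
Cumulative frequencies: 20, 43, 67, 70, 81, 91.
Observation 45.5 falls in the class 100 – <150.
L = 100, CF = 43, f = 24, h = 50.
P50 = 100 + ((45.5 − 43)/24)·50 = 100 + 5.20833 = 105.208.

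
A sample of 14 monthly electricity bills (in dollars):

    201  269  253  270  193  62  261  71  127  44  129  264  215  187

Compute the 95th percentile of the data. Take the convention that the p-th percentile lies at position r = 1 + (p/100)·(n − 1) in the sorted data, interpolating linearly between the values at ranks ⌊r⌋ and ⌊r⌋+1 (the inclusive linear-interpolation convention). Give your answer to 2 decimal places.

269.35

Sorted: 44, 62, 71, 127, 129, 187, 193, 201, 215, 253, 261, 264, 269, 270.
n = 14.
r = 1 + (95/100)·(14 − 1) = 1 + 12.35 = 13.35.
Rank 13 is 269 and rank 14 is 270.
Interpolate: 269 + 0.35·(270 − 269) = 269 + 0.35·1 = 269.35.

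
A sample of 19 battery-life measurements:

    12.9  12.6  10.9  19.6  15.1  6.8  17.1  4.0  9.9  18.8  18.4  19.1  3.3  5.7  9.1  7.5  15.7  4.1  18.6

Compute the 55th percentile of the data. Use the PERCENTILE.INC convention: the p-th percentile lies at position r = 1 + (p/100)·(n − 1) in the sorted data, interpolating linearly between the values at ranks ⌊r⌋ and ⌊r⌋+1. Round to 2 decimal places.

12.87

Sorted: 3.3, 4.0, 4.1, 5.7, 6.8, 7.5, 9.1, 9.9, 10.9, 12.6, 12.9, 15.1, 15.7, 17.1, 18.4, 18.6, 18.8, 19.1, 19.6.
n = 19.
r = 1 + (55/100)·(19 − 1) = 1 + 9.9 = 10.9.
Rank 10 is 12.6 and rank 11 is 12.9.
Interpolate: 12.6 + 0.9·(12.9 − 12.6) = 12.6 + 0.9·0.3 = 12.87.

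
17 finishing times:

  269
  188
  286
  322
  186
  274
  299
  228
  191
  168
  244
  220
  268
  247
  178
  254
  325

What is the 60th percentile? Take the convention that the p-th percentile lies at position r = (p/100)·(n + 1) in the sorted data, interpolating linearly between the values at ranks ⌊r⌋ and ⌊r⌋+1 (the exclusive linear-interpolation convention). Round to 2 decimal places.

Sorted: 168, 178, 186, 188, 191, 220, 228, 244, 247, 254, 268, 269, 274, 286, 299, 322, 325.
n = 17.
r = (60/100)·(17 + 1) = 10.8.
Rank 10 is 254 and rank 11 is 268.
Interpolate: 254 + 0.8·(268 − 254) = 254 + 0.8·14 = 265.2.

265.20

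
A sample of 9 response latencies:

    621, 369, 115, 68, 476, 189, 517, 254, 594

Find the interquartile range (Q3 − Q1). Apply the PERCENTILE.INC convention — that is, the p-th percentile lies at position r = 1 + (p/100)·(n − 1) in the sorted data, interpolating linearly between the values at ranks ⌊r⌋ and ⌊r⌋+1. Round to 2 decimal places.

Sorted: 68, 115, 189, 254, 369, 476, 517, 594, 621.
n = 9.
P25: r = 3 (integer) → 189.
P75: r = 7 (integer) → 517.
Difference: 517 − 189 = 328.

328.00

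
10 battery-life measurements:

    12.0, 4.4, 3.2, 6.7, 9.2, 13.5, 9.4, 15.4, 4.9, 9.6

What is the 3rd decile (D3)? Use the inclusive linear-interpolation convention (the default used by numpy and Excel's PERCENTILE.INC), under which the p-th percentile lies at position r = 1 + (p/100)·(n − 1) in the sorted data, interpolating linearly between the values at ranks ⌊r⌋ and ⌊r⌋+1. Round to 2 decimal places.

6.16

Sorted: 3.2, 4.4, 4.9, 6.7, 9.2, 9.4, 9.6, 12.0, 13.5, 15.4.
n = 10.
r = 1 + (30/100)·(10 − 1) = 1 + 2.7 = 3.7.
Rank 3 is 4.9 and rank 4 is 6.7.
Interpolate: 4.9 + 0.7·(6.7 − 4.9) = 4.9 + 0.7·1.8 = 6.16.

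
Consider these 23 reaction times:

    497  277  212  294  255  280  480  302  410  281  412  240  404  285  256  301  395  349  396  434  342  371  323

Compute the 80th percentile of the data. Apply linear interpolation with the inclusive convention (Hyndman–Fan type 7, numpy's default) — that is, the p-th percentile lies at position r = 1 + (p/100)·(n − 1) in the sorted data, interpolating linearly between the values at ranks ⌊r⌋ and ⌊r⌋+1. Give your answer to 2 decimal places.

407.60

Sorted: 212, 240, 255, 256, 277, 280, 281, 285, 294, 301, 302, 323, 342, 349, 371, 395, 396, 404, 410, 412, 434, 480, 497.
n = 23.
r = 1 + (80/100)·(23 − 1) = 1 + 17.6 = 18.6.
Rank 18 is 404 and rank 19 is 410.
Interpolate: 404 + 0.6·(410 − 404) = 404 + 0.6·6 = 407.6.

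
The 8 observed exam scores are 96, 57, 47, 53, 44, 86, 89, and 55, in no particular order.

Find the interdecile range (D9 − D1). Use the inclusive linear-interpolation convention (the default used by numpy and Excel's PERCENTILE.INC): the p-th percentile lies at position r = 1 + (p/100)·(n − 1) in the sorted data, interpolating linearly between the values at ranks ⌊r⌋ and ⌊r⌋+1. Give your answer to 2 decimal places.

Sorted: 44, 47, 53, 55, 57, 86, 89, 96.
n = 8.
P10: r = 1.7; ranks 1–2 are 44, 47; interpolating gives 46.1.
P90: r = 7.3; ranks 7–8 are 89, 96; interpolating gives 91.1.
Difference: 91.1 − 46.1 = 45.

45.00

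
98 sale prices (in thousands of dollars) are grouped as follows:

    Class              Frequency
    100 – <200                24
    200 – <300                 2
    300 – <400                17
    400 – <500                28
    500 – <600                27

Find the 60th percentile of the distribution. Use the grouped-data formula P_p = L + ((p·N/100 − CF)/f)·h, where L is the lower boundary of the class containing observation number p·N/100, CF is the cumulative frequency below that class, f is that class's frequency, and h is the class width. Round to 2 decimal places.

N = 98; target position k = 60/100 · 98 = 58.8.
Cumulative frequencies: 24, 26, 43, 71, 98.
Observation 58.8 falls in the class 400 – <500.
L = 400, CF = 43, f = 28, h = 100.
P60 = 400 + ((58.8 − 43)/28)·100 = 400 + 56.4286 = 456.429.

456.43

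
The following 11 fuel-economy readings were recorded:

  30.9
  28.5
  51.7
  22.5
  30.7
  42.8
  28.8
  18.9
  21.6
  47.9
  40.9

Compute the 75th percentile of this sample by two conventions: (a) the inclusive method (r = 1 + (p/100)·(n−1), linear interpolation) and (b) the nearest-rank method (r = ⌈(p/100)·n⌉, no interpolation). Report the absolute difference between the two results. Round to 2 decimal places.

0.95

Sorted: 18.9, 21.6, 22.5, 28.5, 28.8, 30.7, 30.9, 40.9, 42.8, 47.9, 51.7.
n = 11.
(a) r = 8.5; between ranks 8 (40.9) and 9 (42.8): 41.85.
(b) the nearest-rank method: rank 9 → 42.8.
|41.85 − 42.8| = 0.95.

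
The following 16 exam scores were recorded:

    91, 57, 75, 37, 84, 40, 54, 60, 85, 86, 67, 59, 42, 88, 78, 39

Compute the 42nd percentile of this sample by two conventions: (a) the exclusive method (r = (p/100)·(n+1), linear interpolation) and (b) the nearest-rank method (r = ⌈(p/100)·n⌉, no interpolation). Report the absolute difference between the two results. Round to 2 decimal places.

0.14

Sorted: 37, 39, 40, 42, 54, 57, 59, 60, 67, 75, 78, 84, 85, 86, 88, 91.
n = 16.
(a) r = 7.14; between ranks 7 (59) and 8 (60): 59.14.
(b) the nearest-rank method: rank 7 → 59.
|59.14 − 59| = 0.14.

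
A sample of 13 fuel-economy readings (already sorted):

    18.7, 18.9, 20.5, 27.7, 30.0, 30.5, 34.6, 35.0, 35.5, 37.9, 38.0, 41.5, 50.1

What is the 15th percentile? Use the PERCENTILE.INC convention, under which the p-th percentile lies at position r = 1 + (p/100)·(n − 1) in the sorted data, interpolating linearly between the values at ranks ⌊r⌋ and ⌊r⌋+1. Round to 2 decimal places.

20.18

n = 13.
r = 1 + (15/100)·(13 − 1) = 1 + 1.8 = 2.8.
Rank 2 is 18.9 and rank 3 is 20.5.
Interpolate: 18.9 + 0.8·(20.5 − 18.9) = 18.9 + 0.8·1.6 = 20.18.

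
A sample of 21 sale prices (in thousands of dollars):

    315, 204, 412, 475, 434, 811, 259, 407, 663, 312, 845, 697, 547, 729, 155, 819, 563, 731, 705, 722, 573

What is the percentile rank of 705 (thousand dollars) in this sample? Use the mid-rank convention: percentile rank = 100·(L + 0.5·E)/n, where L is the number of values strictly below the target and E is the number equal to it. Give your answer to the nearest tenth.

69.0

Sorted: 155, 204, 259, 312, 315, 407, 412, 434, 475, 547, 563, 573, 663, 697, 705, 722, 729, 731, 811, 819, 845.
Count below 705: L = 14; count equal: E = 1; n = 21.
Percentile rank = 100·(14 + 0.5·1)/21 = 100·14.5/21 = 69.05.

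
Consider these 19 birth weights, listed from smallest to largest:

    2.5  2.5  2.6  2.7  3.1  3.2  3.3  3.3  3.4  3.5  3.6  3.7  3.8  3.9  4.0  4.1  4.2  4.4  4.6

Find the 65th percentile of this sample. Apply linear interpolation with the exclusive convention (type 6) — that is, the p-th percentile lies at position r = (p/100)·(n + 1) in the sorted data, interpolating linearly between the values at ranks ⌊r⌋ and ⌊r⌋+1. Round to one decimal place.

n = 19.
r = (65/100)·(19 + 1) = 13.
r is an integer, so P65 is the value at rank 13: 3.8.

3.8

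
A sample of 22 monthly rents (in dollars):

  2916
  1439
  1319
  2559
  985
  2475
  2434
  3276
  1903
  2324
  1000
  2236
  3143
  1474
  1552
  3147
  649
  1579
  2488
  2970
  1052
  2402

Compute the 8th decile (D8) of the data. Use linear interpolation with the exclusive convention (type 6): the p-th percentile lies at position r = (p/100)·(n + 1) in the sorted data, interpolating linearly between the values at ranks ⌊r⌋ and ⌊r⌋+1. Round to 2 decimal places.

2937.60

Sorted: 649, 985, 1000, 1052, 1319, 1439, 1474, 1552, 1579, 1903, 2236, 2324, 2402, 2434, 2475, 2488, 2559, 2916, 2970, 3143, 3147, 3276.
n = 22.
r = (80/100)·(22 + 1) = 18.4.
Rank 18 is 2916 and rank 19 is 2970.
Interpolate: 2916 + 0.4·(2970 − 2916) = 2916 + 0.4·54 = 2937.6.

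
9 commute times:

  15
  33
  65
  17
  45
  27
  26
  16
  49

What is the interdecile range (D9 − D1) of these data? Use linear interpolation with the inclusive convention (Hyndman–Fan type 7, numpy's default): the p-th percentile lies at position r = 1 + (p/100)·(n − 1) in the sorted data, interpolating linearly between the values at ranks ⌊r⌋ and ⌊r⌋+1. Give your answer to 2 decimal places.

Sorted: 15, 16, 17, 26, 27, 33, 45, 49, 65.
n = 9.
P10: r = 1.8; ranks 1–2 are 15, 16; interpolating gives 15.8.
P90: r = 8.2; ranks 8–9 are 49, 65; interpolating gives 52.2.
Difference: 52.2 − 15.8 = 36.4.

36.40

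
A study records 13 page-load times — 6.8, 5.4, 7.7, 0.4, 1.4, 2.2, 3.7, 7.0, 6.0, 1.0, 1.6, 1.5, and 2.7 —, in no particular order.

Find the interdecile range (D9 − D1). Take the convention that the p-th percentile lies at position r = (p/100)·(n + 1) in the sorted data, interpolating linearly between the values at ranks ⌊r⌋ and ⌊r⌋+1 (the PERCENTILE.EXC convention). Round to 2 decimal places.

Sorted: 0.4, 1.0, 1.4, 1.5, 1.6, 2.2, 2.7, 3.7, 5.4, 6.0, 6.8, 7.0, 7.7.
n = 13.
P10: r = 1.4; ranks 1–2 are 0.4, 1.0; interpolating gives 0.64.
P90: r = 12.6; ranks 12–13 are 7.0, 7.7; interpolating gives 7.42.
Difference: 7.42 − 0.64 = 6.78.

6.78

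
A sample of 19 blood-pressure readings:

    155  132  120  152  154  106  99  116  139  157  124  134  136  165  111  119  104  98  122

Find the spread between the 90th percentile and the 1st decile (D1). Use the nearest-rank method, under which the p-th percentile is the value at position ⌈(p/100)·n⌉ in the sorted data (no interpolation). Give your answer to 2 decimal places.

58.00

Sorted: 98, 99, 104, 106, 111, 116, 119, 120, 122, 124, 132, 134, 136, 139, 152, 154, 155, 157, 165.
n = 19.
P10: rank ⌈10/100·19⌉ = 2 → 99.
P90: rank ⌈90/100·19⌉ = 18 → 157.
Difference: 157 − 99 = 58.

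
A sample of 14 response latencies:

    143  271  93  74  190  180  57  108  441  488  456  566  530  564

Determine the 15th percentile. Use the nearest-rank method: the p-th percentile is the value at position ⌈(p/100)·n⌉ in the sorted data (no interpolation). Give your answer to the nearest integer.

93

Sorted: 57, 74, 93, 108, 143, 180, 190, 271, 441, 456, 488, 530, 564, 566.
n = 14.
Position = ⌈15/100 · 14⌉ = ⌈2.1⌉ = 3.
The value at rank 3 is 93.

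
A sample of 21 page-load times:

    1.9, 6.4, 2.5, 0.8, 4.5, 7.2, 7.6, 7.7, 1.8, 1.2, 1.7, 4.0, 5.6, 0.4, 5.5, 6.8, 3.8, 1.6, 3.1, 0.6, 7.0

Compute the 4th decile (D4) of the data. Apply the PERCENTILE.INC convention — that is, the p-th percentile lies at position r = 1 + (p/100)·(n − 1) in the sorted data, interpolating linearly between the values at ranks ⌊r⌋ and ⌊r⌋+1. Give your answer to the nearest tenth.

2.5

Sorted: 0.4, 0.6, 0.8, 1.2, 1.6, 1.7, 1.8, 1.9, 2.5, 3.1, 3.8, 4.0, 4.5, 5.5, 5.6, 6.4, 6.8, 7.0, 7.2, 7.6, 7.7.
n = 21.
r = 1 + (40/100)·(21 − 1) = 1 + 8 = 9.
r is an integer, so P40 is the value at rank 9: 2.5.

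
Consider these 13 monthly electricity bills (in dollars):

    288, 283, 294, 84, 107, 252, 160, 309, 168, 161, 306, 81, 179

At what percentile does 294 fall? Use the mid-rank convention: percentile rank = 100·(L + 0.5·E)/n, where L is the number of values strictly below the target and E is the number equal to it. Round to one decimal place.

Sorted: 81, 84, 107, 160, 161, 168, 179, 252, 283, 288, 294, 306, 309.
Count below 294: L = 10; count equal: E = 1; n = 13.
Percentile rank = 100·(10 + 0.5·1)/13 = 100·10.5/13 = 80.77.

80.8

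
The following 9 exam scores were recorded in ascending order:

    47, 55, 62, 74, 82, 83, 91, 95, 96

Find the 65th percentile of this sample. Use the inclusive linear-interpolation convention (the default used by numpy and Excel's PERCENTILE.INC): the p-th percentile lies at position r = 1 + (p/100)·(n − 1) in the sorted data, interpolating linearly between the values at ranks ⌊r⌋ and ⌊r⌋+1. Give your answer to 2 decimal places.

n = 9.
r = 1 + (65/100)·(9 − 1) = 1 + 5.2 = 6.2.
Rank 6 is 83 and rank 7 is 91.
Interpolate: 83 + 0.2·(91 − 83) = 83 + 0.2·8 = 84.6.

84.60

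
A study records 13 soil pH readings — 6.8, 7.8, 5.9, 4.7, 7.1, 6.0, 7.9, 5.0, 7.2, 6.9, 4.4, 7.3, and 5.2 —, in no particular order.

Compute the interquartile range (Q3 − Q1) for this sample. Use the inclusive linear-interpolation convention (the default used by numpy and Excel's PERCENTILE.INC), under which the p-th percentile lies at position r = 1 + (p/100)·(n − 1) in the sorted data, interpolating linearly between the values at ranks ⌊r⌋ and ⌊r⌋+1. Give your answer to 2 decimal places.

Sorted: 4.4, 4.7, 5.0, 5.2, 5.9, 6.0, 6.8, 6.9, 7.1, 7.2, 7.3, 7.8, 7.9.
n = 13.
P25: r = 4 (integer) → 5.2.
P75: r = 10 (integer) → 7.2.
Difference: 7.2 − 5.2 = 2.

2.00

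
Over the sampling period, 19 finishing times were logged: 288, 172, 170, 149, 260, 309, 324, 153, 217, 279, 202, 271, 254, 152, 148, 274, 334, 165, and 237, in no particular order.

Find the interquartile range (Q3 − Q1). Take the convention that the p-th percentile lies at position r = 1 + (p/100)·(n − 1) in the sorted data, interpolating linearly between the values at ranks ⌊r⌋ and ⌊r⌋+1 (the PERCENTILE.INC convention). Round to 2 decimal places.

109.00

Sorted: 148, 149, 152, 153, 165, 170, 172, 202, 217, 237, 254, 260, 271, 274, 279, 288, 309, 324, 334.
n = 19.
P25: r = 5.5; ranks 5–6 are 165, 170; interpolating gives 167.5.
P75: r = 14.5; ranks 14–15 are 274, 279; interpolating gives 276.5.
Difference: 276.5 − 167.5 = 109.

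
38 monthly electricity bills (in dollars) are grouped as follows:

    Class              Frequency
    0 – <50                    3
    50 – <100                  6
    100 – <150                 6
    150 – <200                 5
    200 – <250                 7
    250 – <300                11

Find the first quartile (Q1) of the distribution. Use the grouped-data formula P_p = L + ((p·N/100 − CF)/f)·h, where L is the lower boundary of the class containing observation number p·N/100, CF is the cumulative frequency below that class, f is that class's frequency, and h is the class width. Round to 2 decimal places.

N = 38; target position k = 25/100 · 38 = 9.5.
Cumulative frequencies: 3, 9, 15, 20, 27, 38.
Observation 9.5 falls in the class 100 – <150.
L = 100, CF = 9, f = 6, h = 50.
P25 = 100 + ((9.5 − 9)/6)·50 = 100 + 4.16667 = 104.167.

104.17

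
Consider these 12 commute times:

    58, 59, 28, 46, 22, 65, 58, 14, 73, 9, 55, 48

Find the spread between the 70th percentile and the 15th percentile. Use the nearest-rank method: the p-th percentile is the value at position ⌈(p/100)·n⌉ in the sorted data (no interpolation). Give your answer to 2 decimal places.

44.00

Sorted: 9, 14, 22, 28, 46, 48, 55, 58, 58, 59, 65, 73.
n = 12.
P15: rank ⌈15/100·12⌉ = 2 → 14.
P70: rank ⌈70/100·12⌉ = 9 → 58.
Difference: 58 − 14 = 44.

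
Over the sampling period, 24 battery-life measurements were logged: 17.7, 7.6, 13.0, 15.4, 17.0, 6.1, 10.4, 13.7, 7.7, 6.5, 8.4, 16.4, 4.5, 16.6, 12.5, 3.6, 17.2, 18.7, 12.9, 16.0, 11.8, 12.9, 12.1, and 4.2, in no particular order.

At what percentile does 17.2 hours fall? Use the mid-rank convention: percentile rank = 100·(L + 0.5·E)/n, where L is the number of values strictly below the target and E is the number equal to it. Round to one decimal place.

Sorted: 3.6, 4.2, 4.5, 6.1, 6.5, 7.6, 7.7, 8.4, 10.4, 11.8, 12.1, 12.5, 12.9, 12.9, 13.0, 13.7, 15.4, 16.0, 16.4, 16.6, 17.0, 17.2, 17.7, 18.7.
Count below 17.2: L = 21; count equal: E = 1; n = 24.
Percentile rank = 100·(21 + 0.5·1)/24 = 100·21.5/24 = 89.58.

89.6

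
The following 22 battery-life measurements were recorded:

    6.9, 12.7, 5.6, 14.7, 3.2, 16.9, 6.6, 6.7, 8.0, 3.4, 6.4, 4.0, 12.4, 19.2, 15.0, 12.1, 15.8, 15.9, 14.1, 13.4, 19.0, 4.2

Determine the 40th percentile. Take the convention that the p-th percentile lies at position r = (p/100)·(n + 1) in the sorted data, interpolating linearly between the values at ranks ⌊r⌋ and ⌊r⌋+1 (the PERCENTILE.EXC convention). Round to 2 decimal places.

Sorted: 3.2, 3.4, 4.0, 4.2, 5.6, 6.4, 6.6, 6.7, 6.9, 8.0, 12.1, 12.4, 12.7, 13.4, 14.1, 14.7, 15.0, 15.8, 15.9, 16.9, 19.0, 19.2.
n = 22.
r = (40/100)·(22 + 1) = 9.2.
Rank 9 is 6.9 and rank 10 is 8.0.
Interpolate: 6.9 + 0.2·(8.0 − 6.9) = 6.9 + 0.2·1.1 = 7.12.

7.12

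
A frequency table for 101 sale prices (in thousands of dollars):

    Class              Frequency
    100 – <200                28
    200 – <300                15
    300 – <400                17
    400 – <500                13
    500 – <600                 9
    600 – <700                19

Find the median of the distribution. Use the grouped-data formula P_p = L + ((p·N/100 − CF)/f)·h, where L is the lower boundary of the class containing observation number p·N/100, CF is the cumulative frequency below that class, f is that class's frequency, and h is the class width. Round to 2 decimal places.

N = 101; target position k = 50/100 · 101 = 50.5.
Cumulative frequencies: 28, 43, 60, 73, 82, 101.
Observation 50.5 falls in the class 300 – <400.
L = 300, CF = 43, f = 17, h = 100.
P50 = 300 + ((50.5 − 43)/17)·100 = 300 + 44.1176 = 344.118.

344.12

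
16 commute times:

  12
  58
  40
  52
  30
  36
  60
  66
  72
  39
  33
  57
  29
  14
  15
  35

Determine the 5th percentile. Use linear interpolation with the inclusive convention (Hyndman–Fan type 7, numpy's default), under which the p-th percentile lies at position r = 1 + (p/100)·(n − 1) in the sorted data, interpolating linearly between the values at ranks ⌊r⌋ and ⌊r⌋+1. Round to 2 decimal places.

13.50

Sorted: 12, 14, 15, 29, 30, 33, 35, 36, 39, 40, 52, 57, 58, 60, 66, 72.
n = 16.
r = 1 + (5/100)·(16 − 1) = 1 + 0.75 = 1.75.
Rank 1 is 12 and rank 2 is 14.
Interpolate: 12 + 0.75·(14 − 12) = 12 + 0.75·2 = 13.5.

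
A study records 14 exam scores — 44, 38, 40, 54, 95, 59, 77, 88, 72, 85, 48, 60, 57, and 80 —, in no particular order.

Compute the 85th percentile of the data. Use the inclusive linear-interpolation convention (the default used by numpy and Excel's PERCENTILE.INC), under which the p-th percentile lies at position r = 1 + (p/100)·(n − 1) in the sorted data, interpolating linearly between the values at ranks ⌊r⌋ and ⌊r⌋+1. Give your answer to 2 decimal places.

Sorted: 38, 40, 44, 48, 54, 57, 59, 60, 72, 77, 80, 85, 88, 95.
n = 14.
r = 1 + (85/100)·(14 − 1) = 1 + 11.05 = 12.05.
Rank 12 is 85 and rank 13 is 88.
Interpolate: 85 + 0.05·(88 − 85) = 85 + 0.05·3 = 85.15.

85.15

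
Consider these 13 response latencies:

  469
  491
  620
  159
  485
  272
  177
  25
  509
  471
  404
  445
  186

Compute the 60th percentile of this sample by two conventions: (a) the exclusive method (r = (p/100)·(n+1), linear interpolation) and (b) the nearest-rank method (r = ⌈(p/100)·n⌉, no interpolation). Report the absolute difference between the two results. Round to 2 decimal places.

Sorted: 25, 159, 177, 186, 272, 404, 445, 469, 471, 485, 491, 509, 620.
n = 13.
(a) r = 8.4; between ranks 8 (469) and 9 (471): 469.8.
(b) the nearest-rank method: rank 8 → 469.
|469.8 − 469| = 0.8.

0.80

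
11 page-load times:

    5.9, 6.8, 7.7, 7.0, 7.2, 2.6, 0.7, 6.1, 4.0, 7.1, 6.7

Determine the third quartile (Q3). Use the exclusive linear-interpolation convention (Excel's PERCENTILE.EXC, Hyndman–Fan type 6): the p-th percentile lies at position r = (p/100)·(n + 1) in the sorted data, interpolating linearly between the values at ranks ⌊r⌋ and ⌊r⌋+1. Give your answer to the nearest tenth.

Sorted: 0.7, 2.6, 4.0, 5.9, 6.1, 6.7, 6.8, 7.0, 7.1, 7.2, 7.7.
n = 11.
r = (75/100)·(11 + 1) = 9.
r is an integer, so P75 is the value at rank 9: 7.1.

7.1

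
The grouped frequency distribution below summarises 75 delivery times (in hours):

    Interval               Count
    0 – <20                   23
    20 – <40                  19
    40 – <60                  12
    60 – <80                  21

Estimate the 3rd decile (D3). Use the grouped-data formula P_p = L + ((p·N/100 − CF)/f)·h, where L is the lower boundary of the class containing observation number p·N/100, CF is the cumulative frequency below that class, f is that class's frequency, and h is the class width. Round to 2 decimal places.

N = 75; target position k = 30/100 · 75 = 22.5.
Cumulative frequencies: 23, 42, 54, 75.
Observation 22.5 falls in the class 0 – <20.
L = 0, CF = 0, f = 23, h = 20.
P30 = 0 + ((22.5 − 0)/23)·20 = 0 + 19.5652 = 19.5652.

19.57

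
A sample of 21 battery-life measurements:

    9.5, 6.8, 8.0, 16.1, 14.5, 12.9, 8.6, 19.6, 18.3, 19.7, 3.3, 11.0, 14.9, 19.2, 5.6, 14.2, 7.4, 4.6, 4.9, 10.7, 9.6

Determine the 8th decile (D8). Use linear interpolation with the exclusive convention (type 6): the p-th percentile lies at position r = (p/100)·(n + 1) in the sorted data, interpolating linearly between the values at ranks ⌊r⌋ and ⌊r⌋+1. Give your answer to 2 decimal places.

Sorted: 3.3, 4.6, 4.9, 5.6, 6.8, 7.4, 8.0, 8.6, 9.5, 9.6, 10.7, 11.0, 12.9, 14.2, 14.5, 14.9, 16.1, 18.3, 19.2, 19.6, 19.7.
n = 21.
r = (80/100)·(21 + 1) = 17.6.
Rank 17 is 16.1 and rank 18 is 18.3.
Interpolate: 16.1 + 0.6·(18.3 − 16.1) = 16.1 + 0.6·2.2 = 17.42.

17.42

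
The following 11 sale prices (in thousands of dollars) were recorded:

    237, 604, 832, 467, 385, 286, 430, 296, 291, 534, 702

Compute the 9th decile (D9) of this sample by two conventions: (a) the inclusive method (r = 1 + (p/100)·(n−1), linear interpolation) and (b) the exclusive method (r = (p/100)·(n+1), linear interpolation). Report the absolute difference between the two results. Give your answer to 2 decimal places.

104.00

Sorted: 237, 286, 291, 296, 385, 430, 467, 534, 604, 702, 832.
n = 11.
(a) r = 10 → value at rank 10 = 702.
(b) r = 10.8; between ranks 10 (702) and 11 (832): 806.
|702 − 806| = 104.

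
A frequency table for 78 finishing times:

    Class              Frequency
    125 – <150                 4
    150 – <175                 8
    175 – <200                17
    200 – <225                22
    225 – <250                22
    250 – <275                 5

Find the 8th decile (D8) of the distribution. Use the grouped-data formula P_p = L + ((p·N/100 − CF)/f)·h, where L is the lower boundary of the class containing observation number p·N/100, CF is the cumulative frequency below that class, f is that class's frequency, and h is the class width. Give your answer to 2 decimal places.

N = 78; target position k = 80/100 · 78 = 62.4.
Cumulative frequencies: 4, 12, 29, 51, 73, 78.
Observation 62.4 falls in the class 225 – <250.
L = 225, CF = 51, f = 22, h = 25.
P80 = 225 + ((62.4 − 51)/22)·25 = 225 + 12.9545 = 237.955.

237.95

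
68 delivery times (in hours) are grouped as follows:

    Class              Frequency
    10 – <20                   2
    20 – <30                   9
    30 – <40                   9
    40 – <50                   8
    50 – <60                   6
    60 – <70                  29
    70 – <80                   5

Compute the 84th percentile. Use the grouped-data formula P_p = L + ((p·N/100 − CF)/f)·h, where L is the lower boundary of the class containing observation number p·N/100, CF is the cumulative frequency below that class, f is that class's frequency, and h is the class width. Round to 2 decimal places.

N = 68; target position k = 84/100 · 68 = 57.12.
Cumulative frequencies: 2, 11, 20, 28, 34, 63, 68.
Observation 57.12 falls in the class 60 – <70.
L = 60, CF = 34, f = 29, h = 10.
P84 = 60 + ((57.12 − 34)/29)·10 = 60 + 7.97241 = 67.9724.

67.97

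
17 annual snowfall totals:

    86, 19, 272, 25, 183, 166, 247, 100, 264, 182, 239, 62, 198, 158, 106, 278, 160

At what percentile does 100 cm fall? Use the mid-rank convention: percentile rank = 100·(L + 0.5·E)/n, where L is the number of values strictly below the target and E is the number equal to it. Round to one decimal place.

26.5

Sorted: 19, 25, 62, 86, 100, 106, 158, 160, 166, 182, 183, 198, 239, 247, 264, 272, 278.
Count below 100: L = 4; count equal: E = 1; n = 17.
Percentile rank = 100·(4 + 0.5·1)/17 = 100·4.5/17 = 26.47.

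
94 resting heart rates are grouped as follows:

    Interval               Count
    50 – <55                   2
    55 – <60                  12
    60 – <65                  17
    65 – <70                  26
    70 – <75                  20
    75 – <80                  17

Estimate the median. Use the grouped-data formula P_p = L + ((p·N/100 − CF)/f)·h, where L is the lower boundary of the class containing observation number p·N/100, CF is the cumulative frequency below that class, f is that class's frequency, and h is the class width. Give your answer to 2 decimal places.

N = 94; target position k = 50/100 · 94 = 47.
Cumulative frequencies: 2, 14, 31, 57, 77, 94.
Observation 47 falls in the class 65 – <70.
L = 65, CF = 31, f = 26, h = 5.
P50 = 65 + ((47 − 31)/26)·5 = 65 + 3.07692 = 68.0769.

68.08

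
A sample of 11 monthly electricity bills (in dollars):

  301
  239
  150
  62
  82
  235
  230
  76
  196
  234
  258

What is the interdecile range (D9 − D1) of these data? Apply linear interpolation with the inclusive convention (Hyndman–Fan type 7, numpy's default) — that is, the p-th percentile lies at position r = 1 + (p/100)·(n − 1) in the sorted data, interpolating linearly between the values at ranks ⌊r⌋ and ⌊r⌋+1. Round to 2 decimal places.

Sorted: 62, 76, 82, 150, 196, 230, 234, 235, 239, 258, 301.
n = 11.
P10: r = 2 (integer) → 76.
P90: r = 10 (integer) → 258.
Difference: 258 − 76 = 182.

182.00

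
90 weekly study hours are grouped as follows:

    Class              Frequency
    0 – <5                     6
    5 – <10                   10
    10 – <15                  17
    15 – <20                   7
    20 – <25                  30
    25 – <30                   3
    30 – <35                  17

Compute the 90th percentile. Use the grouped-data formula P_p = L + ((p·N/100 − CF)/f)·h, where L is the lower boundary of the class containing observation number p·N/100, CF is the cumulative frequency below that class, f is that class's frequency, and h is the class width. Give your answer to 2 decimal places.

N = 90; target position k = 90/100 · 90 = 81.
Cumulative frequencies: 6, 16, 33, 40, 70, 73, 90.
Observation 81 falls in the class 30 – <35.
L = 30, CF = 73, f = 17, h = 5.
P90 = 30 + ((81 − 73)/17)·5 = 30 + 2.35294 = 32.3529.

32.35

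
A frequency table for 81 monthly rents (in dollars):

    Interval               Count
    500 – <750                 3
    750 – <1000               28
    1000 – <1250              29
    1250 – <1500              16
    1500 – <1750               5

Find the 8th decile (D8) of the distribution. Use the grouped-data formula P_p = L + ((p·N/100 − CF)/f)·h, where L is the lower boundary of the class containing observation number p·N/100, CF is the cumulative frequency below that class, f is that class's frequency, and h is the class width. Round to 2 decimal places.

1325.00

N = 81; target position k = 80/100 · 81 = 64.8.
Cumulative frequencies: 3, 31, 60, 76, 81.
Observation 64.8 falls in the class 1250 – <1500.
L = 1250, CF = 60, f = 16, h = 250.
P80 = 1250 + ((64.8 − 60)/16)·250 = 1250 + 75 = 1325.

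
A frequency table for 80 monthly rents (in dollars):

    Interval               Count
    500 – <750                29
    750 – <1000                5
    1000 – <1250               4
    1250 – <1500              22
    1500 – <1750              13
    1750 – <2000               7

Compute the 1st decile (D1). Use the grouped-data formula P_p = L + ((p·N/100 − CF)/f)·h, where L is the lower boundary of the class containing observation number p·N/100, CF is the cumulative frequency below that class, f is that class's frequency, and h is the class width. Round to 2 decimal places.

568.97

N = 80; target position k = 10/100 · 80 = 8.
Cumulative frequencies: 29, 34, 38, 60, 73, 80.
Observation 8 falls in the class 500 – <750.
L = 500, CF = 0, f = 29, h = 250.
P10 = 500 + ((8 − 0)/29)·250 = 500 + 68.9655 = 568.966.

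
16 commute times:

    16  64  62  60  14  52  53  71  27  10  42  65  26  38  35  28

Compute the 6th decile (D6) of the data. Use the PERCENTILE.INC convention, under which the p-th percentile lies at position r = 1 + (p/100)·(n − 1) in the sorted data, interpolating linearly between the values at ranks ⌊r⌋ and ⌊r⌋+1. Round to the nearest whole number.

Sorted: 10, 14, 16, 26, 27, 28, 35, 38, 42, 52, 53, 60, 62, 64, 65, 71.
n = 16.
r = 1 + (60/100)·(16 − 1) = 1 + 9 = 10.
r is an integer, so P60 is the value at rank 10: 52.

52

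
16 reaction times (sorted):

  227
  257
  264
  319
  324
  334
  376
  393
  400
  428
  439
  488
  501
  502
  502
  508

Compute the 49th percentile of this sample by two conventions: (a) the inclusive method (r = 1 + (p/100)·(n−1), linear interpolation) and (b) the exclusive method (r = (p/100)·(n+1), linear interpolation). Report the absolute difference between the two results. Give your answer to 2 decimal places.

n = 16.
(a) r = 8.35; between ranks 8 (393) and 9 (400): 395.45.
(b) r = 8.33; between ranks 8 (393) and 9 (400): 395.31.
|395.45 − 395.31| = 0.14.

0.14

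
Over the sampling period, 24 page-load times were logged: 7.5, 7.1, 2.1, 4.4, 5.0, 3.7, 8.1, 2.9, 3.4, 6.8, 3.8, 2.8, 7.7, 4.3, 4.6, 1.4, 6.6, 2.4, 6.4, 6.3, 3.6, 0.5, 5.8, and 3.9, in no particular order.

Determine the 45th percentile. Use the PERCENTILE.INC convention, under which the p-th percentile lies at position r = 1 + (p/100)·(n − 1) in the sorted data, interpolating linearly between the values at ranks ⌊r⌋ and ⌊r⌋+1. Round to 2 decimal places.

Sorted: 0.5, 1.4, 2.1, 2.4, 2.8, 2.9, 3.4, 3.6, 3.7, 3.8, 3.9, 4.3, 4.4, 4.6, 5.0, 5.8, 6.3, 6.4, 6.6, 6.8, 7.1, 7.5, 7.7, 8.1.
n = 24.
r = 1 + (45/100)·(24 − 1) = 1 + 10.35 = 11.35.
Rank 11 is 3.9 and rank 12 is 4.3.
Interpolate: 3.9 + 0.35·(4.3 − 3.9) = 3.9 + 0.35·0.4 = 4.04.

4.04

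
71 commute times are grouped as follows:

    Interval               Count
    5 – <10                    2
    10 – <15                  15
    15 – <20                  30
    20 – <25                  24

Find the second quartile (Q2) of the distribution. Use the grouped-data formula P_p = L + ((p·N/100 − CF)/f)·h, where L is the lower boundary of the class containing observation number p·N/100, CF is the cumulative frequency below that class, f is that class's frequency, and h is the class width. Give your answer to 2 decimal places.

N = 71; target position k = 50/100 · 71 = 35.5.
Cumulative frequencies: 2, 17, 47, 71.
Observation 35.5 falls in the class 15 – <20.
L = 15, CF = 17, f = 30, h = 5.
P50 = 15 + ((35.5 − 17)/30)·5 = 15 + 3.08333 = 18.0833.

18.08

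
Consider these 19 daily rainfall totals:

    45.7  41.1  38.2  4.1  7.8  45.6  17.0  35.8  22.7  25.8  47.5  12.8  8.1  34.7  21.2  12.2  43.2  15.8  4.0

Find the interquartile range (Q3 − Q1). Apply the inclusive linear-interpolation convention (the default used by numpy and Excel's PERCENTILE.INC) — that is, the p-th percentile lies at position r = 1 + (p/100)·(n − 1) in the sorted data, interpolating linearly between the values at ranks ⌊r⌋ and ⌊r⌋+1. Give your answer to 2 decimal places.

Sorted: 4.0, 4.1, 7.8, 8.1, 12.2, 12.8, 15.8, 17.0, 21.2, 22.7, 25.8, 34.7, 35.8, 38.2, 41.1, 43.2, 45.6, 45.7, 47.5.
n = 19.
P25: r = 5.5; ranks 5–6 are 12.2, 12.8; interpolating gives 12.5.
P75: r = 14.5; ranks 14–15 are 38.2, 41.1; interpolating gives 39.65.
Difference: 39.65 − 12.5 = 27.15.

27.15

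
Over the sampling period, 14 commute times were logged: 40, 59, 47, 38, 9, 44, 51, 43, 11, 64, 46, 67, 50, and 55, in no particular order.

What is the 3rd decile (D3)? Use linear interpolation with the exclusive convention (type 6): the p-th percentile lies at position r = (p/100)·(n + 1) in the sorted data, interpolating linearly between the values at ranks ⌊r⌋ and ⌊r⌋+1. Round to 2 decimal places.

41.50

Sorted: 9, 11, 38, 40, 43, 44, 46, 47, 50, 51, 55, 59, 64, 67.
n = 14.
r = (30/100)·(14 + 1) = 4.5.
Rank 4 is 40 and rank 5 is 43.
Interpolate: 40 + 0.5·(43 − 40) = 40 + 0.5·3 = 41.5.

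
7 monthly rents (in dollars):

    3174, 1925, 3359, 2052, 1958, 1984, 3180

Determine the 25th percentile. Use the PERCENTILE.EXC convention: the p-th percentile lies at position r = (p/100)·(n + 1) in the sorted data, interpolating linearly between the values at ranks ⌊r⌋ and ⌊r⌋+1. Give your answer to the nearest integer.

Sorted: 1925, 1958, 1984, 2052, 3174, 3180, 3359.
n = 7.
r = (25/100)·(7 + 1) = 2.
r is an integer, so P25 is the value at rank 2: 1958.

1958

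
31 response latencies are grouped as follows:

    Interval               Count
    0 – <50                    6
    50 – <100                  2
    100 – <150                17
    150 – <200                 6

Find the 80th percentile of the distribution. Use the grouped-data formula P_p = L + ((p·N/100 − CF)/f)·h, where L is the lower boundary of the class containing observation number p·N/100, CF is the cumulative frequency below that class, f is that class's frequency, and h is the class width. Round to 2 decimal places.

149.41

N = 31; target position k = 80/100 · 31 = 24.8.
Cumulative frequencies: 6, 8, 25, 31.
Observation 24.8 falls in the class 100 – <150.
L = 100, CF = 8, f = 17, h = 50.
P80 = 100 + ((24.8 − 8)/17)·50 = 100 + 49.4118 = 149.412.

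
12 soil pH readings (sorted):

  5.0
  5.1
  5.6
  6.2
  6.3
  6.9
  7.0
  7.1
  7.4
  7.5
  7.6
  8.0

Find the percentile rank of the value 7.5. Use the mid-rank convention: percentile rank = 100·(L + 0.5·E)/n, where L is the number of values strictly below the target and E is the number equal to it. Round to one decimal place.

79.2

Count below 7.5: L = 9; count equal: E = 1; n = 12.
Percentile rank = 100·(9 + 0.5·1)/12 = 100·9.5/12 = 79.17.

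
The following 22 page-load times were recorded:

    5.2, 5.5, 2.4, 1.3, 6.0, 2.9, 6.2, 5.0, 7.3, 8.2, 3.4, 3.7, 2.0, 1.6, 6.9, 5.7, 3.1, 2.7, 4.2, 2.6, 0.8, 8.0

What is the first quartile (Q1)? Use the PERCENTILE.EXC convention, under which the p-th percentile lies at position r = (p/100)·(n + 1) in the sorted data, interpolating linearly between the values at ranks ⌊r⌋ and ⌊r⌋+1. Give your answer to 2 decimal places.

Sorted: 0.8, 1.3, 1.6, 2.0, 2.4, 2.6, 2.7, 2.9, 3.1, 3.4, 3.7, 4.2, 5.0, 5.2, 5.5, 5.7, 6.0, 6.2, 6.9, 7.3, 8.0, 8.2.
n = 22.
r = (25/100)·(22 + 1) = 5.75.
Rank 5 is 2.4 and rank 6 is 2.6.
Interpolate: 2.4 + 0.75·(2.6 − 2.4) = 2.4 + 0.75·0.2 = 2.55.

2.55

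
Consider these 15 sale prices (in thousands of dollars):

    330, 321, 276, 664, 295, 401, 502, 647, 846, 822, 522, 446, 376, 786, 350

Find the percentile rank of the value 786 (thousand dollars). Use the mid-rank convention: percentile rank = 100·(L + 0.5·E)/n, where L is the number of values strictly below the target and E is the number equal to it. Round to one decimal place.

Sorted: 276, 295, 321, 330, 350, 376, 401, 446, 502, 522, 647, 664, 786, 822, 846.
Count below 786: L = 12; count equal: E = 1; n = 15.
Percentile rank = 100·(12 + 0.5·1)/15 = 100·12.5/15 = 83.33.

83.3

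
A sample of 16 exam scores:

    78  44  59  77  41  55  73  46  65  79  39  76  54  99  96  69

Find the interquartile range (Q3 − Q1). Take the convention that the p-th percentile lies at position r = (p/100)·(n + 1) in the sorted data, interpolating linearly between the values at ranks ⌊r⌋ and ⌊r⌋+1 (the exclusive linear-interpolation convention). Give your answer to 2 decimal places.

Sorted: 39, 41, 44, 46, 54, 55, 59, 65, 69, 73, 76, 77, 78, 79, 96, 99.
n = 16.
P25: r = 4.25; ranks 4–5 are 46, 54; interpolating gives 48.
P75: r = 12.75; ranks 12–13 are 77, 78; interpolating gives 77.75.
Difference: 77.75 − 48 = 29.75.

29.75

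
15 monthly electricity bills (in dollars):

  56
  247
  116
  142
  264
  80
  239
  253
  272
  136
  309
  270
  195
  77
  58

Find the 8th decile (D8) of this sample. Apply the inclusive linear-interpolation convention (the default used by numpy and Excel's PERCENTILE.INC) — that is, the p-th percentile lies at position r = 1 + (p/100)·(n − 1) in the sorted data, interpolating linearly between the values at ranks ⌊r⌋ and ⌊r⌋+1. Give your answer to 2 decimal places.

265.20

Sorted: 56, 58, 77, 80, 116, 136, 142, 195, 239, 247, 253, 264, 270, 272, 309.
n = 15.
r = 1 + (80/100)·(15 − 1) = 1 + 11.2 = 12.2.
Rank 12 is 264 and rank 13 is 270.
Interpolate: 264 + 0.2·(270 − 264) = 264 + 0.2·6 = 265.2.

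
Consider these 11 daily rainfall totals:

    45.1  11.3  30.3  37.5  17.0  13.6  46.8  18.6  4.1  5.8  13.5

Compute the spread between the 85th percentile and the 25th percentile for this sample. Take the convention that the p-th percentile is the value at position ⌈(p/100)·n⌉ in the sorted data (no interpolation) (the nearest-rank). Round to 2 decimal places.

Sorted: 4.1, 5.8, 11.3, 13.5, 13.6, 17.0, 18.6, 30.3, 37.5, 45.1, 46.8.
n = 11.
P25: rank ⌈25/100·11⌉ = 3 → 11.3.
P85: rank ⌈85/100·11⌉ = 10 → 45.1.
Difference: 45.1 − 11.3 = 33.8.

33.80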